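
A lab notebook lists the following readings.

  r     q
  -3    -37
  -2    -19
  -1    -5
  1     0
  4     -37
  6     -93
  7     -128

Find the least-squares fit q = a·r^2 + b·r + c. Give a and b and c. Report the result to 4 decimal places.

a = -3.0671, b = 3.0642, c = 0.0025

Forming AᵀA = [[4052, 588, 116]; [588, 116, 12]; [116, 12, 7]] and Aᵀq = [-10626, -1448, -319]ᵀ gives AᵀA·[a, b, c]ᵀ = Aᵀq.
Inverting the 3×3 Gram matrix, [a, b, c]ᵀ = [-139027/45328, 138893/45328, 7/2833]ᵀ.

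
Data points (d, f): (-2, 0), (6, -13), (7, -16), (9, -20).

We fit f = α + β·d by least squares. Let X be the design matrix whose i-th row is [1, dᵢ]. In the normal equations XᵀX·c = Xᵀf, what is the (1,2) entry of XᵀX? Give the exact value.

20

Row 1 ↔ basis 1, column 2 ↔ basis d, so (XᵀX)_{1,2} = Σᵢ d = (1)·(-2) + (1)·(6) + (1)·(7) + (1)·(9) = 20.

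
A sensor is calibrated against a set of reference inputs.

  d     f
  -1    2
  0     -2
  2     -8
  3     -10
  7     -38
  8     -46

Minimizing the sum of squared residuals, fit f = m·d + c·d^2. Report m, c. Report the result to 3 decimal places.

m = -2.510, c = -0.409

Compute the Gram sums: Σd·d = 127, Σd·d^2 = 889, Σd^2·d^2 = 6595.
For Mᵀf: Σd·f = -682, Σd^2·f = -4926.
So MᵀM·[m, c]ᵀ = Mᵀf: [[127, 889]; [889, 6595]]·[m, c]ᵀ = [-682, -4926]ᵀ.
Eliminating c: 6595·(row 1) − 889·(row 2) gives 47244·m = 6595·(-682) − 889·(-4926) = -118576, so m = -29644/11811.
Then c = ((-4926) − 889·(-29644/11811))/6595 = -38/93.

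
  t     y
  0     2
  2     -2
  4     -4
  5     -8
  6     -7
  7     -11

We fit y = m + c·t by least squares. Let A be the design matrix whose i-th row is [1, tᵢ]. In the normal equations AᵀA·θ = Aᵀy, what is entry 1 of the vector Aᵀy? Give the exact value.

Entry 1 ↔ basis 1, so (Aᵀy)_{1} = Σᵢ yᵢ = (1)·(2) + (1)·(-2) + (1)·(-4) + (1)·(-8) + (1)·(-7) + (1)·(-11) = -30.

-30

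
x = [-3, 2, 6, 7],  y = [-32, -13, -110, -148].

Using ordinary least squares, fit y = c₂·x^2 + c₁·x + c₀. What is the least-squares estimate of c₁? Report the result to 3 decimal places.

c₁ = 0.651

Sums needed: Σx^2·x^2 = 3794, Σx^2·x = 540, Σx^2 = 98, Σx·x = 98, Σx = 12, Σ1 = 4.
Moment sums: Σx^2·y = -11552, Σx·y = -1626, Σy = -303.
Normal equations: [[3794, 540, 98]; [540, 98, 12]; [98, 12, 4]]·[c₂, c₁, c₀]ᵀ = [-11552, -1626, -303]ᵀ.
Row-reducing yields c₂ = -1447/470, c₁ = 153/235, c₀ = -1069/470.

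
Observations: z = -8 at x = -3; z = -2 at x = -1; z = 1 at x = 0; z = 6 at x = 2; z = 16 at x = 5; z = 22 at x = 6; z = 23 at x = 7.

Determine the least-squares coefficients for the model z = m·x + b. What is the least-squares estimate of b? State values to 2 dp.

Entries of AᵀA: Σx·x = 124, Σx = 16, Σ1 = 7.
Moment sums: Σx·z = 411, Σz = 58.
Normal equations: [[124, 16]; [16, 7]]·[m, b]ᵀ = [411, 58]ᵀ.
Eliminating b: 7·(row 1) − 16·(row 2) gives 612·m = 7·411 − 16·58 = 1949, so m = 1949/612.
Then b = (58 − 16·(1949/612))/7 = 154/153.

b = 1.01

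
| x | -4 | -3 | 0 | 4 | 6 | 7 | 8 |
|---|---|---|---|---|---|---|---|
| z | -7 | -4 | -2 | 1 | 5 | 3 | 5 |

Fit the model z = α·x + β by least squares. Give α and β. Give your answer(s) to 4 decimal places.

α = 0.9215, β = -2.2266

Forming AᵀA = [[190, 18]; [18, 7]] and Aᵀz = [135, 1]ᵀ gives AᵀA·[α, β]ᵀ = Aᵀz.
Δ = 190·7 − 18² = 1006.
α = (135·7 − 18·1)/1006 = 927/1006; β = (190·1 − 18·135)/1006 = -1120/503.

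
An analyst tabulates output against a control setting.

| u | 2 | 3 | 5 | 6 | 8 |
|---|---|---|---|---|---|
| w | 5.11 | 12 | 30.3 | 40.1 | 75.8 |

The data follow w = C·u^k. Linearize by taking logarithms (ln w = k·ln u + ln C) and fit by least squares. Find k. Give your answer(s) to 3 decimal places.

k = 1.905

Let Y = ln w. Fitting Y = k·ln u + ln C by least squares:
AᵀA = [[11.8122, 7.2724]; [7.2724, 5]], rhs = [24.9647, 15.5467]ᵀ  (here Σln u = 7.2724, Σ(ln u)² = 11.8122, Σln w = 15.5467, Σln u·ln w = 24.9647).
Slope k = (n·Σln u·ln w − Σln u·Σln w)/(n·Σ(ln u)² − (Σln u)²) = (5·24.9647 − 7.2724·15.5467)/6.1731 = 1.90531; ln C = (Σln w − k·Σln u)/n = 0.33811.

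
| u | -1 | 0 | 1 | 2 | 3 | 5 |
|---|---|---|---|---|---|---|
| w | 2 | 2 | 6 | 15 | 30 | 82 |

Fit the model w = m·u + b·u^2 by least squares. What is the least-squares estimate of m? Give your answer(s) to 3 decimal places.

The normal equations are: 40·m + 160·b = 534;  160·m + 724·b = 2388.
Eliminating b: 724·(row 1) − 160·(row 2) gives 3360·m = 724·534 − 160·2388 = 4536, so m = 27/20.
Then b = (2388 − 160·(27/20))/724 = 3.

m = 1.350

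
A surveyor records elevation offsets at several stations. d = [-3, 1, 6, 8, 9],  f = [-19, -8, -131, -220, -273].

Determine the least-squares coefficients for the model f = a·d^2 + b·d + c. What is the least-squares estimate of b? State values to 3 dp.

Sums needed: Σd^2·d^2 = 12035, Σd^2·d = 1431, Σd^2 = 191, Σd·d = 191, Σd = 21, Σ1 = 5.
Right-hand side: Σd^2·f = -41088, Σd·f = -4954, Σf = -651.
Normal equations: [[12035, 1431, 191]; [1431, 191, 21]; [191, 21, 5]]·[a, b, c]ᵀ = [-41088, -4954, -651]ᵀ.
Solving the 3×3 system (Gaussian elimination) gives a = -13313/4498, b = -15695/4498, c = -5582/2249.

b = -3.489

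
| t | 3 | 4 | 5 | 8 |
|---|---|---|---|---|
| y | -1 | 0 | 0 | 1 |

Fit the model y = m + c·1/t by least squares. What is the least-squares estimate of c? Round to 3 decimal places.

c = -9.070

Forming AᵀA = [[4, 109/120]; [109/120, 3301/14400]] and Aᵀy = [0, -5/24]ᵀ gives AᵀA·[m, c]ᵀ = Aᵀy.
Δ = 4·(3301/14400) − (109/120)² = 147/1600.
m = (0·(3301/14400) − (109/120)·(-5/24))/(147/1600) = 2725/1323; c = (4·(-5/24) − (109/120)·0)/(147/1600) = -4000/441.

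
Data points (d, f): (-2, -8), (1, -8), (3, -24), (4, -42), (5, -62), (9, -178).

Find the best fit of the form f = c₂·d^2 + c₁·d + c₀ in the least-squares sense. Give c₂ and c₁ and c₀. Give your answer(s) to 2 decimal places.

c₂ = -1.98, c₁ = -1.63, c₀ = -3.45

Forming XᵀX = [[7540, 938, 136]; [938, 136, 20]; [136, 20, 6]] and Xᵀf = [-16896, -2144, -322]ᵀ gives XᵀX·[c₂, c₁, c₀]ᵀ = Xᵀf.
Inverting the 3×3 Gram matrix, [c₂, c₁, c₀]ᵀ = [-109874/55605, -90608/55605, -5807/1685]ᵀ.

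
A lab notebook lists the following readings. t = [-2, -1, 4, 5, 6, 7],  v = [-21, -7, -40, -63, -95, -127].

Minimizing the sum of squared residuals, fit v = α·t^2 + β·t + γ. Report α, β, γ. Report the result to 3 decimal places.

α = -2.909, β = 2.481, γ = -3.184

From the data, Σt^2·t^2 = 4595, Σt^2·t = 739, Σt^2 = 131, Σt·t = 131, Σt = 19, Σ1 = 6.
Moment sums: Σt^2·v = -11949, Σt·v = -1885, Σv = -353.
Row-reducing yields α = -3883/1335, β = 16558/6675, γ = -7084/2225.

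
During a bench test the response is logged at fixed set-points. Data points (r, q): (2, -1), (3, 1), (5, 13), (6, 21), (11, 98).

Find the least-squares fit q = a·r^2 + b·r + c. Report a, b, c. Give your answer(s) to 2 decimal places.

The normal equations are: 16659·a + 1707·b + 195·c = 12944;  1707·a + 195·b + 27·c = 1270;  195·a + 27·b + 5·c = 132.
(Σr^2·r^2 = 16659, Σr^2·r = 1707, Σr^2 = 195, Σr·r = 195, Σr = 27, Σ1 = 5, Σr^2·q = 12944, Σr·q = 1270, Σq = 132.)
Solving the 3×3 system (Gaussian elimination) gives a = 7981/7392, b = -22373/7392, c = 7/11.

a = 1.08, b = -3.03, c = 0.64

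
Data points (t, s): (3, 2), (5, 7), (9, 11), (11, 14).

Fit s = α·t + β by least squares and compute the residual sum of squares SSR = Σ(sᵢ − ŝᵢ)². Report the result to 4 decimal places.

SSR = 2.6000

Sums needed: Σt·t = 236, Σt = 28, Σ1 = 4.
Right-hand side: Σt·s = 294, Σs = 34.
MᵀM·[α, β]ᵀ = Mᵀs becomes [[236, 28]; [28, 4]]·[α, β]ᵀ = [294, 34]ᵀ.
Δ = 236·4 − 28² = 160.
α = (294·4 − 28·34)/160 = 7/5; β = (236·34 − 28·294)/160 = -13/10.
Residuals: -9/10, 13/10, -3/10, -1/10; SSR = 13/5.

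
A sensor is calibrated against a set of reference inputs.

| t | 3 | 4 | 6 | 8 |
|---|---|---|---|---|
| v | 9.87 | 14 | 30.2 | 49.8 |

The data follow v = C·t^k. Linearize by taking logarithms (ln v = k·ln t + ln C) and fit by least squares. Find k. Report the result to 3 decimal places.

Taking logs, ln v = k·ln t + ln C, so regress ln v on ln t.
Σln t = 6.3561, Σ(ln t)² = 10.6632, Σln v = 12.2444, Σln t·ln v = 20.4063.
Equations: 10.6632·k + 6.3561·ln C = 20.4063;  6.3561·k + 4·ln C = 12.2444.
Δ = 10.6632·4 − (6.3561)² = 2.2529; k = (20.4063·4 − 6.3561·12.2444)/2.2529 = 1.68604, ln C = (10.6632·12.2444 − 6.3561·20.4063)/2.2529 = 0.38194.

k = 1.686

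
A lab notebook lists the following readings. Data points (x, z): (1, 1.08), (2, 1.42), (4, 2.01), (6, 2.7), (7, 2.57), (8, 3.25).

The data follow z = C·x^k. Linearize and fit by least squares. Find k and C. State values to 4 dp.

Linearized form: ln z = k·ln x + ln C. From the 6 transformed points,
Σln x = 7.8966, Σ(ln x)² = 13.7233, Σln z = 4.2416, Σln x·ln z = 7.2782.
Normal system: [[13.7233, 7.8966]; [7.8966, 6]]·[k, ln C]ᵀ = [7.2782, 4.2416]ᵀ.
Slope k = (n·Σln x·ln z − Σln x·Σln z)/(n·Σ(ln x)² − (Σln x)²) = (6·7.2782 − 7.8966·4.2416)/19.9843 = 0.50919; ln C = (Σln z − k·Σln x)/n = 0.03679, so C = exp(0.03679) = 1.03748.

k = 0.5092, C = 1.0375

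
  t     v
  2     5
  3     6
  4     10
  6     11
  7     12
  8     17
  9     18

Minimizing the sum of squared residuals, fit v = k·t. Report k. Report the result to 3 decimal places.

k = 1.992

With design matrix M, MᵀM = [[259]] and Mᵀv = [516]ᵀ.
Hence k = 516 / 259 ≈ 1.99228.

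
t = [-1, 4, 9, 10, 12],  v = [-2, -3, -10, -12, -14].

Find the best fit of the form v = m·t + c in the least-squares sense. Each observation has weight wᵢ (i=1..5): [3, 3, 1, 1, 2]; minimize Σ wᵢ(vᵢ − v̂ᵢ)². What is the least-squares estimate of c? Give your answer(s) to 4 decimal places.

Normal-equation sums: Σwᵢ·t·t = 520, Σwᵢ·t = 52, Σwᵢ·1 = 10.
Right-hand side: Σwᵢ·t·v = -576, Σwᵢ·v = -65.
Normal equations: [[520, 52]; [52, 10]]·[m, c]ᵀ = [-576, -65]ᵀ.
Δ = 520·10 − 52² = 2496.
m = ((-576)·10 − 52·(-65))/2496 = -595/624; c = (520·(-65) − 52·(-576))/2496 = -37/24.

c = -1.5417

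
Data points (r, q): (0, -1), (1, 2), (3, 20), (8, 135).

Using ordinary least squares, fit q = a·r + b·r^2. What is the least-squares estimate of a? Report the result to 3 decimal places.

a = 0.421

MᵀM·[a, b]ᵀ = Mᵀq reads: 74·a + 540·b = 1142;  540·a + 4178·b = 8822.
Δ = 74·4178 − 540² = 17572.
a = (1142·4178 − 540·8822)/17572 = 1849/4393; b = (74·8822 − 540·1142)/17572 = 9037/4393.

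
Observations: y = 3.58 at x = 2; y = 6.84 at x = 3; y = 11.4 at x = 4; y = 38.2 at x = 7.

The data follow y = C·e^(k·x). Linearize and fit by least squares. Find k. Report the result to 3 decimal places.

k = 0.461

Linearized form: ln y = k·x + ln C. From the 4 transformed points,
AᵀA = [[78.0000, 16.0000]; [16.0000, 4]], rhs = [43.5534, 9.2746]ᵀ  (here Σx = 16.0000, Σ(x)² = 78.0000, Σln y = 9.2746, Σx·ln y = 43.5534).
Solving (det = 56.0000): k = 0.46107, ln C = 0.47437.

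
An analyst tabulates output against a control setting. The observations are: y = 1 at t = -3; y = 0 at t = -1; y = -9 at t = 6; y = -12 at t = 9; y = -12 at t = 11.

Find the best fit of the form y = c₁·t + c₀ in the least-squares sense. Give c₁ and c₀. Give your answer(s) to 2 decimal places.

Forming XᵀX = [[248, 22]; [22, 5]] and Xᵀy = [-297, -32]ᵀ gives XᵀX·[c₁, c₀]ᵀ = Xᵀy.
Determinant 248·5 − 22² = 756.
c₁ = ((-297)·5 − 22·(-32))/756 = -781/756; c₀ = (248·(-32) − 22·(-297))/756 = -701/378.

c₁ = -1.03, c₀ = -1.85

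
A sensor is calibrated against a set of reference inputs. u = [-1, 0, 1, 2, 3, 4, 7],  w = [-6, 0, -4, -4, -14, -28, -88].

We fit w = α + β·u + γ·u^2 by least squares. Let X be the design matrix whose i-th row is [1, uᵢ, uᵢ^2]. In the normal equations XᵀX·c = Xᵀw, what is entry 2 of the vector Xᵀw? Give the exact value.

Entry 2 ↔ basis u, so (Xᵀw)_{2} = Σᵢ (u)·wᵢ = (-1)·(-6) + (0)·(0) + (1)·(-4) + (2)·(-4) + (3)·(-14) + (4)·(-28) + (7)·(-88) = -776.

-776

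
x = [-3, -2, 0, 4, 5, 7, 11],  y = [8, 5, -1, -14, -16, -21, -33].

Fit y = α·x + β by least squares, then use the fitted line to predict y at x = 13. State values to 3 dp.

ŷ = -39.166

Setting ∂/∂α … = 0 gives: 224·α + 22·β = -680;  22·α + 7·β = -72.
Δ = 224·7 − 22² = 1084.
α = ((-680)·7 − 22·(-72))/1084 = -794/271; β = (224·(-72) − 22·(-680))/1084 = -292/271.
At x = 13: ŷ = (-794/271)·(13) + (-292/271)·(1) = -10614/271.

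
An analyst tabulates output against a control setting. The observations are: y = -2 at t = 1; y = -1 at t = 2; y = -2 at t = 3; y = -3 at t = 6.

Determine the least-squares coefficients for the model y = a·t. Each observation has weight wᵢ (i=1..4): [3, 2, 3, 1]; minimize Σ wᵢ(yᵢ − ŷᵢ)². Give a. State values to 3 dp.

Normal-equation sums: Σwᵢ·t·t = 74.
Moment sums: Σwᵢ·t·y = -46.
Normal equations: [[74]]·[a]ᵀ = [-46]ᵀ.
a = (-46)/74 = -0.621622.

a = -0.622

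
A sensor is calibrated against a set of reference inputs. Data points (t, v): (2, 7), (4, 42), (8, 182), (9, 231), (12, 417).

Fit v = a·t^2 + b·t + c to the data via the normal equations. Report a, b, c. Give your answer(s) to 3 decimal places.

a = 2.969, b = -0.608, c = -3.438

Normal-equation sums: Σt^2·t^2 = 31665, Σt^2·t = 3041, Σt^2 = 309, Σt·t = 309, Σt = 35, Σ1 = 5.
And Σt^2·v = 91107, Σt·v = 8721, Σv = 879.
Inverting the 3×3 Gram matrix, [a, b, c]ᵀ = [124404/41899, -25470/41899, -144033/41899]ᵀ.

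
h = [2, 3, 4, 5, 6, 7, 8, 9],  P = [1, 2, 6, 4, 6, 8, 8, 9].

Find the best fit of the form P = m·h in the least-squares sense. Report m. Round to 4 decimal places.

m = 1.0176

Entries of MᵀM: Σh·h = 284.
For MᵀP: Σh·P = 289.
MᵀM·[m]ᵀ = MᵀP becomes [[284]]·[m]ᵀ = [289]ᵀ.
Hence m = 289 / 284 ≈ 1.01761.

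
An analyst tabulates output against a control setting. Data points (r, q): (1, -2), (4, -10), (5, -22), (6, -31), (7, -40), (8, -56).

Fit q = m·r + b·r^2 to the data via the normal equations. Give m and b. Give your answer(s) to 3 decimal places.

m = 0.727, b = -0.955

Entries of AᵀA: Σr·r = 191, Σr·r^2 = 1261, Σr^2·r^2 = 8675.
Right-hand side: Σr·q = -1066, Σr^2·q = -7372.
Normal equations: [[191, 1261]; [1261, 8675]]·[m, b]ᵀ = [-1066, -7372]ᵀ.
Determinant 191·8675 − 1261² = 66804.
m = ((-1066)·8675 − 1261·(-7372))/66804 = 24271/33402; b = (191·(-7372) − 1261·(-1066))/66804 = -31913/33402.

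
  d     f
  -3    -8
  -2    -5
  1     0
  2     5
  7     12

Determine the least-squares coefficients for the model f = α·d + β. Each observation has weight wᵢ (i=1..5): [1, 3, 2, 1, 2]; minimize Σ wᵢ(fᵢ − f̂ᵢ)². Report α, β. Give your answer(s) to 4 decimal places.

α = 1.9483, β = -1.2816

Normal-equation sums: Σwᵢ·d·d = 125, Σwᵢ·d = 9, Σwᵢ·1 = 9.
Right-hand side: Σwᵢ·d·f = 232, Σwᵢ·f = 6.
Δ = 125·9 − 9² = 1044.
α = (232·9 − 9·6)/1044 = 113/58; β = (125·6 − 9·232)/1044 = -223/174.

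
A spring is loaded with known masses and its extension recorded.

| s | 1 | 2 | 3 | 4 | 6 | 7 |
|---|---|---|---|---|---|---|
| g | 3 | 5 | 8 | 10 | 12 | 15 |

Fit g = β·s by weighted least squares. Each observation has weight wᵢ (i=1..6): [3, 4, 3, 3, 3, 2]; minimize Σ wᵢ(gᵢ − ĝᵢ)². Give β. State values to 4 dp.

β = 2.2233

Normal-equation sums: Σwᵢ·s·s = 300.
Moment sums: Σwᵢ·s·g = 667.
So AᵀWA·[β]ᵀ = AᵀWg: [[300]]·[β]ᵀ = [667]ᵀ.
Hence β = 667 / 300 ≈ 2.22333.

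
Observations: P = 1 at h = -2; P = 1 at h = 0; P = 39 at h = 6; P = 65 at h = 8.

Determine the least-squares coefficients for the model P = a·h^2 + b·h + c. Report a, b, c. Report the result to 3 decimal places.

a = 0.813, b = 1.507, c = 0.853

Forming XᵀX = [[5408, 720, 104]; [720, 104, 12]; [104, 12, 4]] and XᵀP = [5568, 752, 106]ᵀ gives XᵀX·[a, b, c]ᵀ = XᵀP.
Solving the 3×3 system (Gaussian elimination) gives a = 13/16, b = 205/136, c = 29/34.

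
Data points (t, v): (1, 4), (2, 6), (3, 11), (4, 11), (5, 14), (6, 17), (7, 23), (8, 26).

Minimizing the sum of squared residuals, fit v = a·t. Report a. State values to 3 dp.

a = 3.108

Setting ∂/∂a … = 0 gives: 204·a = 634.
a = 634/204 = 3.10784.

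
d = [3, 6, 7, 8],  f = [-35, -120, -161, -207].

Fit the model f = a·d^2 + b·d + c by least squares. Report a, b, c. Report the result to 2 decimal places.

Entries of XᵀX: Σd^2·d^2 = 7874, Σd^2·d = 1098, Σd^2 = 158, Σd·d = 158, Σd = 24, Σ1 = 4.
And Σd^2·f = -25772, Σd·f = -3608, Σf = -523.
XᵀX·[a, b, c]ᵀ = Xᵀf becomes [[7874, 1098, 158]; [1098, 158, 24]; [158, 24, 4]]·[a, b, c]ᵀ = [-25772, -3608, -523]ᵀ.
Solving the 3×3 system (Gaussian elimination) gives a = -1089/362, b = -485/362, c = -703/181.

a = -3.01, b = -1.34, c = -3.88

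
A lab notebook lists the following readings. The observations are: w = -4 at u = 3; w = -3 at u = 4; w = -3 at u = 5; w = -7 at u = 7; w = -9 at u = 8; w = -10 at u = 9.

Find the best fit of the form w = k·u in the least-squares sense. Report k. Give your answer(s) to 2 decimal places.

Entries of AᵀA: Σu·u = 244.
Right-hand side: Σu·w = -250.
Hence k = -250 / 244 ≈ -1.02459.

k = -1.02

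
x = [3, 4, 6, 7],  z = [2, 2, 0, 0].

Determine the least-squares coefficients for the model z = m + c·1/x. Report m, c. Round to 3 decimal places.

Entries of AᵀA: Σ1 = 4, Σ1/x = 25/28, Σ1/x·1/x = 1565/7056.
For Aᵀz: Σz = 4, Σ1/x·z = 7/6.
AᵀA·[m, c]ᵀ = Aᵀz becomes [[4, 25/28]; [25/28, 1565/7056]]·[m, c]ᵀ = [4, 7/6]ᵀ.
det = 4·(1565/7056) − (25/28)² = 635/7056.
m = (4·(1565/7056) − (25/28)·(7/6))/(635/7056) = -218/127; c = (4·(7/6) − (25/28)·4)/(635/7056) = 7728/635.

m = -1.717, c = 12.170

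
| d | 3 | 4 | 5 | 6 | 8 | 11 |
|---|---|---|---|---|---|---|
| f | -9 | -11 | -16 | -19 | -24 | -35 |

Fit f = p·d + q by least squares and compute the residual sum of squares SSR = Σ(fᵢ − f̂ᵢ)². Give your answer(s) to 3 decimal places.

SSR = 2.926

The normal equations are: 271·p + 37·q = -842;  37·p + 6·q = -114.
Eliminating q: 6·(row 1) − 37·(row 2) gives 257·p = 6·(-842) − 37·(-114) = -834, so p = -834/257.
Then q = ((-114) − 37·(-834/257))/6 = 260/257.
Residuals: -71/257, 249/257, -202/257, -139/257, 244/257, -81/257; SSR = 752/257.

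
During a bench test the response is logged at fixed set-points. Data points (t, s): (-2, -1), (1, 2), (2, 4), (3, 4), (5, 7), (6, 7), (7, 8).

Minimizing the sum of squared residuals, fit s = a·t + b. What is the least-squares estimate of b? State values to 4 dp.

Entries of AᵀA: Σt·t = 128, Σt = 22, Σ1 = 7.
For Aᵀs: Σt·s = 157, Σs = 31.
AᵀA·[a, b]ᵀ = Aᵀs becomes [[128, 22]; [22, 7]]·[a, b]ᵀ = [157, 31]ᵀ.
Determinant 128·7 − 22² = 412.
a = (157·7 − 22·31)/412 = 417/412; b = (128·31 − 22·157)/412 = 257/206.

b = 1.2476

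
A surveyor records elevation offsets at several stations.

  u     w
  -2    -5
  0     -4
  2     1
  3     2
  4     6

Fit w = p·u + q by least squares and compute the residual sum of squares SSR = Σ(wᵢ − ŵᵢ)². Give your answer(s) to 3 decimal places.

Compute the Gram sums: Σu·u = 33, Σu = 7, Σ1 = 5.
Right-hand side: Σu·w = 42, Σw = 0.
Normal equations: [[33, 7]; [7, 5]]·[p, q]ᵀ = [42, 0]ᵀ.
Δ = 33·5 − 7² = 116.
p = (42·5 − 7·0)/116 = 105/58; q = (33·0 − 7·42)/116 = -147/58.
Residuals: 67/58, -85/58, -5/58, -26/29, 75/58; SSR = 173/29.

SSR = 5.966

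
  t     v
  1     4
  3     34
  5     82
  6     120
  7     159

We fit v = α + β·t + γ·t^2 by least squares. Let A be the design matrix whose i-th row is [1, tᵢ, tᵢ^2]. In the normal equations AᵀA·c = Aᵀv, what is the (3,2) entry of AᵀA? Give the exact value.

712

Row 3 ↔ basis t^2, column 2 ↔ basis t, so (AᵀA)_{3,2} = Σᵢ (t^2)·(t) = (1)·(1) + (9)·(3) + (25)·(5) + (36)·(6) + (49)·(7) = 712.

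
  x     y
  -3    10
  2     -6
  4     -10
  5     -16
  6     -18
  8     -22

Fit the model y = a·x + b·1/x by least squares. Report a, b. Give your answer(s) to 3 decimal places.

The normal system MᵀM·[a, b]ᵀ = Mᵀy is [[154, 6]; [6, 7301/14400]]·[a, b]ᵀ = [-446, -1067/60]ᵀ.
Eliminating b: (7301/14400)·(row 1) − 6·(row 2) gives (302977/7200)·a = (7301/14400)·(-446) − 6·(-1067/60) = -859883/7200, so a = -859883/302977.
Then b = ((-1067/60) − 6·(-859883/302977))/(7301/14400) = -450960/302977.

a = -2.838, b = -1.488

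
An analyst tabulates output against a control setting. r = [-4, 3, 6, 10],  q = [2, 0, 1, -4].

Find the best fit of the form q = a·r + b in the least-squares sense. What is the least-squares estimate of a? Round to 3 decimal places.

a = -0.365

Entries of XᵀX: Σr·r = 161, Σr = 15, Σ1 = 4.
And Σr·q = -42, Σq = -1.
Normal equations: [[161, 15]; [15, 4]]·[a, b]ᵀ = [-42, -1]ᵀ.
Δ = 161·4 − 15² = 419.
a = ((-42)·4 − 15·(-1))/419 = -153/419; b = (161·(-1) − 15·(-42))/419 = 469/419.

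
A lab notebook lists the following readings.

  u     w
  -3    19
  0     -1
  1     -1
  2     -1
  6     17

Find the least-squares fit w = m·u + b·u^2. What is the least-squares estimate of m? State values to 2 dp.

Entries of MᵀM: Σu·u = 50, Σu·u^2 = 198, Σu^2·u^2 = 1394.
For Mᵀw: Σu·w = 42, Σu^2·w = 778.
Normal equations: [[50, 198]; [198, 1394]]·[m, b]ᵀ = [42, 778]ᵀ.
det = 50·1394 − 198² = 30496.
m = (42·1394 − 198·778)/30496 = -11937/3812; b = (50·778 − 198·42)/30496 = 3823/3812.

m = -3.13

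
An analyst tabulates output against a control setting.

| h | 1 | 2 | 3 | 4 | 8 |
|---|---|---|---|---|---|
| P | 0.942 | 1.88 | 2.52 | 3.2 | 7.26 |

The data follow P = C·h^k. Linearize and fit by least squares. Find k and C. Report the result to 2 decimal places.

Let Y = ln P. Fitting Y = k·ln h + ln C by least squares:
Σln h = 5.2575, Σ(ln h)² = 7.9333, Σln P = 4.6413, Σln h·ln P = 7.1877.
Normal system: [[7.9333, 5.2575]; [5.2575, 5]]·[k, ln C]ᵀ = [7.1877, 4.6413]ᵀ.
Solving (det = 12.0252): k = 0.95938, ln C = -0.08052, so C = exp(-0.08052) = 0.92263.

k = 0.96, C = 0.92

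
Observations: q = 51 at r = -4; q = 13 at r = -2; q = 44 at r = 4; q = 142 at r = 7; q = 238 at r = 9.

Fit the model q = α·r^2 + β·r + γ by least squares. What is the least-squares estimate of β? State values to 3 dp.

From the data, Σr^2·r^2 = 9490, Σr^2·r = 1064, Σr^2 = 166, Σr·r = 166, Σr = 14, Σ1 = 5.
Right-hand side: Σr^2·q = 27808, Σr·q = 3082, Σq = 488.
So AᵀA·[α, β, γ]ᵀ = Aᵀq: [[9490, 1064, 166]; [1064, 166, 14]; [166, 14, 5]]·[α, β, γ]ᵀ = [27808, 3082, 488]ᵀ.
Row-reducing yields α = 554630/181839, β = -22951/25977, γ = -72130/60613.

β = -0.884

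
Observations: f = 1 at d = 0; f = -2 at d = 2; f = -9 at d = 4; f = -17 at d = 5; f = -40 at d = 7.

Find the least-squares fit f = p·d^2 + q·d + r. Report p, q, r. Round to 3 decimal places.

AᵀA·[p, q, r]ᵀ = Aᵀf reads: 3298·p + 540·q + 94·r = -2537;  540·p + 94·q + 18·r = -405;  94·p + 18·q + 5·r = -67.
(Σd^2·d^2 = 3298, Σd^2·d = 540, Σd^2 = 94, Σd·d = 94, Σd = 18, Σ1 = 5, Σd^2·f = -2537, Σd·f = -405, Σf = -67.)
Inverting the 3×3 Gram matrix, [p, q, r]ᵀ = [-10695/10142, 16947/10142, 2077/5071]ᵀ.

p = -1.055, q = 1.671, r = 0.410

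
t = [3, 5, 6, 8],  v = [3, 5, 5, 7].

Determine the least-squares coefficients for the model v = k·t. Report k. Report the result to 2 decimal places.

k = 0.90

The normal system MᵀM·[k]ᵀ = Mᵀv is [[134]]·[k]ᵀ = [120]ᵀ.
k = 120/134 = 0.895522.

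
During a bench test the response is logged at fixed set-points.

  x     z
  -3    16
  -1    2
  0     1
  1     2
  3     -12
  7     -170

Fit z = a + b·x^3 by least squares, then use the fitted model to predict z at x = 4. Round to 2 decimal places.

Normal-equation sums: Σ1 = 6, Σx^3 = 343, Σx^3·x^3 = 119109.
And Σz = -161, Σx^3·z = -59066.
Normal equations: [[6, 343]; [343, 119109]]·[a, b]ᵀ = [-161, -59066]ᵀ.
Δ = 6·119109 − 343² = 597005.
a = ((-161)·119109 − 343·(-59066))/597005 = 1083089/597005; b = (6·(-59066) − 343·(-161))/597005 = -299173/597005.
At x = 4: ẑ = (1083089/597005)·(1) + (-299173/597005)·(64) = -18063983/597005.

ẑ = -30.26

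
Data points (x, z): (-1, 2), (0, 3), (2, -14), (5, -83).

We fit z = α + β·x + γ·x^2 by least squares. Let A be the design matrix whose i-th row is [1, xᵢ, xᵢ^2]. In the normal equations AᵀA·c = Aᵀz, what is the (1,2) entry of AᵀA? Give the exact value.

Row 1 ↔ basis 1, column 2 ↔ basis x, so (AᵀA)_{1,2} = Σᵢ x = (1)·(-1) + (1)·(0) + (1)·(2) + (1)·(5) = 6.

6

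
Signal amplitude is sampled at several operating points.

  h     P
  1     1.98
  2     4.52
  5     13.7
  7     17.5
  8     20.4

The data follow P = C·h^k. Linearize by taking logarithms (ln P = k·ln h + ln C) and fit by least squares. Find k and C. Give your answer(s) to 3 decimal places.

k = 1.126, C = 2.038

Taking logs, ln P = k·ln h + ln C, so regress ln P on ln h.
Σln h = 6.3279, Σ(ln h)² = 11.1814, Σln P = 10.6867, Σln h·ln P = 17.0984.
Equations: 11.1814·k + 6.3279·ln C = 17.0984;  6.3279·k + 5·ln C = 10.6867.
Δ = 11.1814·5 − (6.3279)² = 15.8642; k = (17.0984·5 − 6.3279·10.6867)/15.8642 = 1.12624, ln C = (11.1814·10.6867 − 6.3279·17.0984)/15.8642 = 0.71199, so C = exp(0.71199) = 2.03805.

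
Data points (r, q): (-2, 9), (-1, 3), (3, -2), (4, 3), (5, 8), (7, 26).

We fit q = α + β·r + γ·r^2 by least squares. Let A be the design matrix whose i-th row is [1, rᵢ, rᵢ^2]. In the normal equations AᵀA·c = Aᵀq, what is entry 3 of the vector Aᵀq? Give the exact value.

Entry 3 ↔ basis r^2, so (Aᵀq)_{3} = Σᵢ (r^2)·qᵢ = (4)·(9) + (1)·(3) + (9)·(-2) + (16)·(3) + (25)·(8) + (49)·(26) = 1543.

1543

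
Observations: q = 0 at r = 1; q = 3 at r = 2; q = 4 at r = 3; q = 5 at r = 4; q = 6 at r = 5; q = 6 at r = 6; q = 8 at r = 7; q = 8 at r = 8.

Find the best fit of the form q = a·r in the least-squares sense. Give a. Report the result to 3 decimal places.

a = 1.098

Setting ∂/∂a … = 0 gives: 204·a = 224.
Hence a = 224 / 204 ≈ 1.09804.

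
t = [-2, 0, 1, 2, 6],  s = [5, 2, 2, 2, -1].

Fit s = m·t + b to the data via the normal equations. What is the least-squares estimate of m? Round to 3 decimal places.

Entries of XᵀX: Σt·t = 45, Σt = 7, Σ1 = 5.
Right-hand side: Σt·s = -10, Σs = 10.
So XᵀX·[m, b]ᵀ = Xᵀs: [[45, 7]; [7, 5]]·[m, b]ᵀ = [-10, 10]ᵀ.
Eliminating b: 5·(row 1) − 7·(row 2) gives 176·m = 5·(-10) − 7·10 = -120, so m = -15/22.
Then b = (10 − 7·(-15/22))/5 = 65/22.

m = -0.682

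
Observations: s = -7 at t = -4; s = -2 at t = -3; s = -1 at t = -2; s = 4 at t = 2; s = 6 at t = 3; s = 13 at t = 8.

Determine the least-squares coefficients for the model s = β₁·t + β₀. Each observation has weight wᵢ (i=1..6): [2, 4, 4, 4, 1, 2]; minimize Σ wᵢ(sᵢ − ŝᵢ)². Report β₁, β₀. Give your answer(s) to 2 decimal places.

The normal system MᵀWM·[β₁, β₀]ᵀ = MᵀWs is [[237, -1]; [-1, 17]]·[β₁, β₀]ᵀ = [346, 22]ᵀ.
Δ = 237·17 − (-1)² = 4028.
β₁ = (346·17 − (-1)·22)/4028 = 1476/1007; β₀ = (237·22 − (-1)·346)/4028 = 1390/1007.

β₁ = 1.47, β₀ = 1.38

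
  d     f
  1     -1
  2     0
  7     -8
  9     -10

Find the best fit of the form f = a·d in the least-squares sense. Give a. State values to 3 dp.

a = -1.089

Setting ∂/∂a … = 0 gives: 135·a = -147.
(Σd·d = 135, Σd·f = -147.)
Hence a = -147 / 135 ≈ -1.08889.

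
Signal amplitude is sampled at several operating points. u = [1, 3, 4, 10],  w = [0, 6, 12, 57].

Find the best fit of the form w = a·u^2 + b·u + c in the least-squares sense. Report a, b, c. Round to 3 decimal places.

The normal equations are: 10338·a + 1092·b + 126·c = 5946;  1092·a + 126·b + 18·c = 636;  126·a + 18·b + 4·c = 75.
Solving the 3×3 system (Gaussian elimination) gives a = 101/244, b = 2201/1220, c = -2937/1220.

a = 0.414, b = 1.804, c = -2.407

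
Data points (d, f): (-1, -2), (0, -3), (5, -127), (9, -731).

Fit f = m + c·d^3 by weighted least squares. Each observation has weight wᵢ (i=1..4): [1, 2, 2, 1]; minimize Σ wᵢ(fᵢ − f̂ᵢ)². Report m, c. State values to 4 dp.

m = -2.6981, c = -0.9988

With design matrix X, XᵀWX = [[6, 978]; [978, 562692]] and XᵀWf = [-993, -564647]ᵀ.
Eliminating c: 562692·(row 1) − 978·(row 2) gives 2419668·m = 562692·(-993) − 978·(-564647) = -6528390, so m = -1088065/403278.
Then c = ((-564647) − 978·(-1088065/403278))/562692 = -201394/201639.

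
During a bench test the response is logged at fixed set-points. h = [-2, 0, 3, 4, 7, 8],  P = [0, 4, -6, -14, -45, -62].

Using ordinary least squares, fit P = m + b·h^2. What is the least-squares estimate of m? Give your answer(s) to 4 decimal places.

m = 3.5103

Setting ∂/∂m … = 0 gives: 6·m + 142·b = -123;  142·m + 6850·b = -6451.
(Σ1 = 6, Σh^2 = 142, Σh^2·h^2 = 6850, ΣP = -123, Σh^2·P = -6451.)
Eliminating b: 6850·(row 1) − 142·(row 2) gives 20936·m = 6850·(-123) − 142·(-6451) = 73492, so m = 18373/5234.
Then b = ((-6451) − 142·(18373/5234))/6850 = -2655/2617.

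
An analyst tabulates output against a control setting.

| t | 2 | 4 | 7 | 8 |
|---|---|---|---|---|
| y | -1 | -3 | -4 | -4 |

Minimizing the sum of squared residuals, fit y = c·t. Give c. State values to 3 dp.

Normal-equation sums: Σt·t = 133.
Right-hand side: Σt·y = -74.
c = (-74)/133 = -0.556391.

c = -0.556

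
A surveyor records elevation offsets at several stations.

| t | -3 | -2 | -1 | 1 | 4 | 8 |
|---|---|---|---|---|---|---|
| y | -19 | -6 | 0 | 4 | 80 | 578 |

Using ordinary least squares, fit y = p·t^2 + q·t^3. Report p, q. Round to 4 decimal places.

XᵀX·[p, q]ᵀ = Xᵀy reads: 4451·p + 33517·q = 38081;  33517·p + 267035·q = 301621.
Determinant 4451·267035 − 33517² = 65183496.
p = (38081·267035 − 33517·301621)/65183496 = 9921463/10863916; q = (4451·301621 − 33517·38081)/65183496 = 11025699/10863916.

p = 0.9132, q = 1.0149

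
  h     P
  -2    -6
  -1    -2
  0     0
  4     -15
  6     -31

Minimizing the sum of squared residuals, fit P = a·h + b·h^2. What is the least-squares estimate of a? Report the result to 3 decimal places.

Entries of MᵀM: Σh·h = 57, Σh·h^2 = 271, Σh^2·h^2 = 1569.
Right-hand side: Σh·P = -232, Σh^2·P = -1382.
So MᵀM·[a, b]ᵀ = MᵀP: [[57, 271]; [271, 1569]]·[a, b]ᵀ = [-232, -1382]ᵀ.
Eliminating b: 1569·(row 1) − 271·(row 2) gives 15992·a = 1569·(-232) − 271·(-1382) = 10514, so a = 5257/7996.
Then b = ((-1382) − 271·(5257/7996))/1569 = -7951/7996.

a = 0.657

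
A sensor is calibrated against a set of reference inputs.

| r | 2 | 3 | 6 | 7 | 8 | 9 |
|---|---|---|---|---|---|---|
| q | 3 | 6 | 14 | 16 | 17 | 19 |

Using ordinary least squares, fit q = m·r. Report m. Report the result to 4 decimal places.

m = 2.1687

Forming AᵀA = [[243]] and Aᵀq = [527]ᵀ gives AᵀA·[m]ᵀ = Aᵀq.
m = 527/243 = 2.16872.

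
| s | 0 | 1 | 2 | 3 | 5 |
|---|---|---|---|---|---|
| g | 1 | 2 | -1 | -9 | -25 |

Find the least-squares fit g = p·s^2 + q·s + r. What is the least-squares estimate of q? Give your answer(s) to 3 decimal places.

Compute the Gram sums: Σs^2·s^2 = 723, Σs^2·s = 161, Σs^2 = 39, Σs·s = 39, Σs = 11, Σ1 = 5.
Right-hand side: Σs^2·g = -708, Σs·g = -152, Σg = -32.
Normal equations: [[723, 161, 39]; [161, 39, 11]; [39, 11, 5]]·[p, q, r]ᵀ = [-708, -152, -32]ᵀ.
Inverting the 3×3 Gram matrix, [p, q, r]ᵀ = [-810/679, 372/679, 1154/679]ᵀ.

q = 0.548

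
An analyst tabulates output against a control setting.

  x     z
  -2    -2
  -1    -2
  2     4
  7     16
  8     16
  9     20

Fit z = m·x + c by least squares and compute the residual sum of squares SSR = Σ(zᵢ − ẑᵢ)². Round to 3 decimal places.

SSR = 5.782

Forming MᵀM = [[203, 23]; [23, 6]] and Mᵀz = [434, 52]ᵀ gives MᵀM·[m, c]ᵀ = Mᵀz.
Δ = 203·6 − 23² = 689.
m = (434·6 − 23·52)/689 = 1408/689; c = (203·52 − 23·434)/689 = 574/689.
Residuals: 864/689, -544/689, -634/689, 594/689, -814/689, 534/689; SSR = 3984/689.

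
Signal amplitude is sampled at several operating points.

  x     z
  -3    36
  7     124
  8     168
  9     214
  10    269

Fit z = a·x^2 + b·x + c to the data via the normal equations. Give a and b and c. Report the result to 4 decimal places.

MᵀM·[a, b, c]ᵀ = Mᵀz reads: 23139·a + 2557·b + 303·c = 61386;  2557·a + 303·b + 31·c = 6720;  303·a + 31·b + 5·c = 811.
(Σx^2·x^2 = 23139, Σx^2·x = 2557, Σx^2 = 303, Σx·x = 303, Σx = 31, Σ1 = 5, Σx^2·z = 61386, Σx·z = 6720, Σz = 811.)
Inverting the 3×3 Gram matrix, [a, b, c]ᵀ = [521021/172718, -552855/172718, -65656/86359]ᵀ.

a = 3.0166, b = -3.2009, c = -0.7603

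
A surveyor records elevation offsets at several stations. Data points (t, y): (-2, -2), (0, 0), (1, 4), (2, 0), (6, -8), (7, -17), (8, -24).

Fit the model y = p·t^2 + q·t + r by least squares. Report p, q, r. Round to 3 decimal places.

p = -0.532, q = 1.157, r = 1.656

Normal-equation sums: Σt^2·t^2 = 7826, Σt^2·t = 1072, Σt^2 = 158, Σt·t = 158, Σt = 22, Σ1 = 7.
Right-hand side: Σt^2·y = -2661, Σt·y = -351, Σy = -47.
Normal equations: [[7826, 1072, 158]; [1072, 158, 22]; [158, 22, 7]]·[p, q, r]ᵀ = [-2661, -351, -47]ᵀ.
Row-reducing yields p = -29409/55286, q = 63967/55286, r = 45779/27643.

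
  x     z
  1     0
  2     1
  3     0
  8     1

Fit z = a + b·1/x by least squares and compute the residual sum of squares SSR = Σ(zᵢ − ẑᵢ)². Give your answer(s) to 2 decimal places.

SSR = 0.70

Compute the Gram sums: Σ1 = 4, Σ1/x = 47/24, Σ1/x·1/x = 793/576.
For Aᵀz: Σz = 2, Σ1/x·z = 5/8.
AᵀA·[a, b]ᵀ = Aᵀz becomes [[4, 47/24]; [47/24, 793/576]]·[a, b]ᵀ = [2, 5/8]ᵀ.
Eliminating b: (793/576)·(row 1) − (47/24)·(row 2) gives (107/64)·a = (793/576)·2 − (47/24)·(5/8) = 881/576, so a = 881/963.
Then b = ((5/8) − (47/24)·(881/963))/(793/576) = -272/321.
Residuals: -65/963, 490/963, -203/321, 184/963; SSR = 674/963.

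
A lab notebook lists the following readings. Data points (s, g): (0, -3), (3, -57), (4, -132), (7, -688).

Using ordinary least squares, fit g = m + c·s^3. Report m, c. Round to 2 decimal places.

m = -3.40, c = -2.00

Entries of MᵀM: Σ1 = 4, Σs^3 = 434, Σs^3·s^3 = 122474.
Right-hand side: Σg = -880, Σs^3·g = -245971.
det = 4·122474 − 434² = 301540.
m = ((-880)·122474 − 434·(-245971))/301540 = -512853/150770; c = (4·(-245971) − 434·(-880))/301540 = -150491/75385.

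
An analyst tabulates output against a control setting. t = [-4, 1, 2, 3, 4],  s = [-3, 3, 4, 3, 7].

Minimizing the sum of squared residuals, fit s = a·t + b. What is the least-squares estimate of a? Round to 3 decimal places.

a = 1.113

Entries of MᵀM: Σt·t = 46, Σt = 6, Σ1 = 5.
Moment sums: Σt·s = 60, Σs = 14.
Normal equations: [[46, 6]; [6, 5]]·[a, b]ᵀ = [60, 14]ᵀ.
Eliminating b: 5·(row 1) − 6·(row 2) gives 194·a = 5·60 − 6·14 = 216, so a = 108/97.
Then b = (14 − 6·(108/97))/5 = 142/97.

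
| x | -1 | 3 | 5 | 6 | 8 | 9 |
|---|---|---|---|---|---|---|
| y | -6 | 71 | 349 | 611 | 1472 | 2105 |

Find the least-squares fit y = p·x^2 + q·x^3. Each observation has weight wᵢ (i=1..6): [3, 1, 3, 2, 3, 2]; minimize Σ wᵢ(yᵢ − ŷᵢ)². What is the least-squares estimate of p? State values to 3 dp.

The normal system AᵀWA·[p, q]ᵀ = AᵀWy is [[29961, 241569]; [241569, 1990233]]·[p, q]ᵀ = [694422, 5726844]ᵀ.
Eliminating q: 1990233·(row 1) − 241569·(row 2) gives 1273789152·p = 1990233·694422 − 241569·5726844 = -1366397910, so p = -8434555/7862896.
Then q = (5726844 − 241569·(-8434555/7862896))/1990233 = 23649043/7862896.

p = -1.073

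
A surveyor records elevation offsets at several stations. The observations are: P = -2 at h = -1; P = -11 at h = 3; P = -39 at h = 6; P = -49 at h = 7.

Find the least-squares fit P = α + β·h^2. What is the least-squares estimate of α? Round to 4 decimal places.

Compute the Gram sums: Σ1 = 4, Σh^2 = 95, Σh^2·h^2 = 3779.
For MᵀP: ΣP = -101, Σh^2·P = -3906.
MᵀM·[α, β]ᵀ = MᵀP becomes [[4, 95]; [95, 3779]]·[α, β]ᵀ = [-101, -3906]ᵀ.
Eliminating β: 3779·(row 1) − 95·(row 2) gives 6091·α = 3779·(-101) − 95·(-3906) = -10609, so α = -10609/6091.
Then β = ((-3906) − 95·(-10609/6091))/3779 = -6029/6091.

α = -1.7418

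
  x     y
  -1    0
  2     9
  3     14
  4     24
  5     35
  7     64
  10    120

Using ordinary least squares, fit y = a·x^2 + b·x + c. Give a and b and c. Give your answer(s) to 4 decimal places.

AᵀA·[a, b, c]ᵀ = Aᵀy reads: 13380·a + 1566·b + 204·c = 16557;  1566·a + 204·b + 30·c = 1979;  204·a + 30·b + 7·c = 266.
(Σx^2·x^2 = 13380, Σx^2·x = 1566, Σx^2 = 204, Σx·x = 204, Σx = 30, Σ1 = 7, Σx^2·y = 16557, Σx·y = 1979, Σy = 266.)
Row-reducing yields a = 32589/32018, b = 171851/96054, c = 10723/16009.

a = 1.0178, b = 1.7891, c = 0.6698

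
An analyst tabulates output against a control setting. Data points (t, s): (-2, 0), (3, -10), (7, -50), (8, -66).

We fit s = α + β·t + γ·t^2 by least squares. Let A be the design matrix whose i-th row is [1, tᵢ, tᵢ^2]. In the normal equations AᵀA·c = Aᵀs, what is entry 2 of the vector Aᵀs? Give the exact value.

Entry 2 ↔ basis t, so (Aᵀs)_{2} = Σᵢ (t)·sᵢ = (-2)·(0) + (3)·(-10) + (7)·(-50) + (8)·(-66) = -908.

-908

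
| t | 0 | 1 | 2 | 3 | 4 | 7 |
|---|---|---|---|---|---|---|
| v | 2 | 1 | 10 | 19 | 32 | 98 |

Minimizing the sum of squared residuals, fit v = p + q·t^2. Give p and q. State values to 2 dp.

p = 0.95, q = 1.98

From the data, Σ1 = 6, Σt^2 = 79, Σt^2·t^2 = 2755.
For Aᵀv: Σv = 162, Σt^2·v = 5526.
Determinant 6·2755 − 79² = 10289.
p = (162·2755 − 79·5526)/10289 = 9756/10289; q = (6·5526 − 79·162)/10289 = 20358/10289.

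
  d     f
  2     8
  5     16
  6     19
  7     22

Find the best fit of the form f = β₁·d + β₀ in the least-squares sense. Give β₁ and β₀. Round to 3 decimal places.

β₁ = 2.786, β₀ = 2.321

The normal equations are: 114·β₁ + 20·β₀ = 364;  20·β₁ + 4·β₀ = 65.
(Σd·d = 114, Σd = 20, Σ1 = 4, Σd·f = 364, Σf = 65.)
Δ = 114·4 − 20² = 56.
β₁ = (364·4 − 20·65)/56 = 39/14; β₀ = (114·65 − 20·364)/56 = 65/28.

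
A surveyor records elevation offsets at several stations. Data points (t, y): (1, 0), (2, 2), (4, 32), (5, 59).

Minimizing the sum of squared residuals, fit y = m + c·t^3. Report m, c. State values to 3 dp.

AᵀA·[m, c]ᵀ = Aᵀy reads: 4·m + 198·c = 93;  198·m + 19786·c = 9439.
Eliminating c: 19786·(row 1) − 198·(row 2) gives 39940·m = 19786·93 − 198·9439 = -28824, so m = -7206/9985.
Then c = (9439 − 198·(-7206/9985))/19786 = 9671/19970.

m = -0.722, c = 0.484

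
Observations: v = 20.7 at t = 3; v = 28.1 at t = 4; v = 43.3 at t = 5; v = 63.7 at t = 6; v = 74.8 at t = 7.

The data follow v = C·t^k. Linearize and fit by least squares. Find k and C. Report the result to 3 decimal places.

Taking logs, ln v = k·ln t + ln C, so regress ln v on ln t.
XᵀX = [[12.7160, 7.8320]; [7.8320, 5]], rhs = [29.8575, 18.6031]ᵀ  (here Σln t = 7.8320, Σ(ln t)² = 12.7160, Σln v = 18.6031, Σln t·ln v = 29.8575).
Slope k = (n·Σln t·ln v − Σln t·Σln v)/(n·Σ(ln t)² − (Σln t)²) = (5·29.8575 − 7.8320·18.6031)/2.2397 = 1.60197; ln C = (Σln v − k·Σln t)/n = 1.21128, so C = exp(1.21128) = 3.35777.

k = 1.602, C = 3.358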